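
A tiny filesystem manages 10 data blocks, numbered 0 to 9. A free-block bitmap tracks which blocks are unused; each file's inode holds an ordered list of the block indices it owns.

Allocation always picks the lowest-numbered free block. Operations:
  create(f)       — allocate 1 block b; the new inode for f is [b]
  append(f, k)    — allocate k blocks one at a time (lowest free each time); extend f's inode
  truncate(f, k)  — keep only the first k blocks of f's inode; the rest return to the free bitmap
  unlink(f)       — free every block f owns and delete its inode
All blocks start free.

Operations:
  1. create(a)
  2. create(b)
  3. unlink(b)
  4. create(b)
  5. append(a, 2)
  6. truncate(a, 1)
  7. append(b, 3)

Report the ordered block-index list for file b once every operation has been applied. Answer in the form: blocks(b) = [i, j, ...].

create(a): bitmap=F......... | a=[0]
create(b): bitmap=FF........ | a=[0] b=[1]
unlink(b): bitmap=F......... | a=[0]
create(b): bitmap=FF........ | a=[0] b=[1]
append(a, 2): bitmap=FFFF...... | a=[0, 2, 3] b=[1]
truncate(a, 1): bitmap=FF........ | a=[0] b=[1]
append(b, 3): bitmap=FFFFF..... | a=[0] b=[1, 2, 3, 4]

blocks(b) = [1, 2, 3, 4]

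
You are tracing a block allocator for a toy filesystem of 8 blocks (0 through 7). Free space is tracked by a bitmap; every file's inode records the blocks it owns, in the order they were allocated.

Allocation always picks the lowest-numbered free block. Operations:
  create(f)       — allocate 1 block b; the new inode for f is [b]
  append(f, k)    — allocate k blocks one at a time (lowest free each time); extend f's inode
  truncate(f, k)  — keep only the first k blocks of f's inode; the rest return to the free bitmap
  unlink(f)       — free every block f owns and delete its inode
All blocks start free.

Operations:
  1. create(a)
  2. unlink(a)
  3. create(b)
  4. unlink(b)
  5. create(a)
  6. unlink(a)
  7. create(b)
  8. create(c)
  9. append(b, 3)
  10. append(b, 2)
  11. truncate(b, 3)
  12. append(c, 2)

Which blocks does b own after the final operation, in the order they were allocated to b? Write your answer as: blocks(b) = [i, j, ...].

blocks(b) = [0, 2, 3]

  1. create(a)  ⇒  F.......  {a→[0]}
  2. unlink(a)  ⇒  ........  {}
  3. create(b)  ⇒  F.......  {b→[0]}
  4. unlink(b)  ⇒  ........  {}
  5. create(a)  ⇒  F.......  {a→[0]}
  6. unlink(a)  ⇒  ........  {}
  7. create(b)  ⇒  F.......  {b→[0]}
  8. create(c)  ⇒  FF......  {b→[0]; c→[1]}
  9. append(b, 3)  ⇒  FFFFF...  {b→[0, 2, 3, 4]; c→[1]}
  10. append(b, 2)  ⇒  FFFFFFF.  {b→[0, 2, 3, 4, 5, 6]; c→[1]}
  11. truncate(b, 3)  ⇒  FFFF....  {b→[0, 2, 3]; c→[1]}
  12. append(c, 2)  ⇒  FFFFFF..  {b→[0, 2, 3]; c→[1, 4, 5]}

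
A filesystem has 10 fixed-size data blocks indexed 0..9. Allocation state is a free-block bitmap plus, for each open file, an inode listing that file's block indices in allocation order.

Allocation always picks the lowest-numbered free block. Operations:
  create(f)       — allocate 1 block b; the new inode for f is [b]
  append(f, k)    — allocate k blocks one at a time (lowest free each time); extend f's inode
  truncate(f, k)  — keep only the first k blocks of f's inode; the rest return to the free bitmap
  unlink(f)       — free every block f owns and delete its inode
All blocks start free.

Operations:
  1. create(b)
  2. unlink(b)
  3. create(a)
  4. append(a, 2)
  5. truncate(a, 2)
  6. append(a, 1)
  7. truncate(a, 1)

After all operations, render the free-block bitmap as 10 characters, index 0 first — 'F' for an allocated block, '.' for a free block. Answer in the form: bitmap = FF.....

after create(b) → b:[0]  free=[F.........]
after unlink(b) →   free=[..........]
after create(a) → a:[0]  free=[F.........]
after append(a, 2) → a:[0, 1, 2]  free=[FFF.......]
after truncate(a, 2) → a:[0, 1]  free=[FF........]
after append(a, 1) → a:[0, 1, 2]  free=[FFF.......]
after truncate(a, 1) → a:[0]  free=[F.........]

bitmap = F.........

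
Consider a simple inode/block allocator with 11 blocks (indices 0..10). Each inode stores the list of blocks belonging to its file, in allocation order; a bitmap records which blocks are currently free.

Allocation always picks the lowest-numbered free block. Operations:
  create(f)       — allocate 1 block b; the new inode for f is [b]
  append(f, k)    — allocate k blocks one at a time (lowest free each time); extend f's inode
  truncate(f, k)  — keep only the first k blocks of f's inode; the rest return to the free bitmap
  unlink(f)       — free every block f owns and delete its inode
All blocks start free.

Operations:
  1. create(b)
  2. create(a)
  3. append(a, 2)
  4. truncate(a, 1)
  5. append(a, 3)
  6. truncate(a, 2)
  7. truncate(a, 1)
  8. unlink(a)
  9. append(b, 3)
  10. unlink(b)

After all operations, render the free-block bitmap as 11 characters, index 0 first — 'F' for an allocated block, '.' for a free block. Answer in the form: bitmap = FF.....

bitmap = ...........

  1. create(b)  ⇒  F..........  {b→[0]}
  2. create(a)  ⇒  FF.........  {a→[1]; b→[0]}
  3. append(a, 2)  ⇒  FFFF.......  {a→[1, 2, 3]; b→[0]}
  4. truncate(a, 1)  ⇒  FF.........  {a→[1]; b→[0]}
  5. append(a, 3)  ⇒  FFFFF......  {a→[1, 2, 3, 4]; b→[0]}
  6. truncate(a, 2)  ⇒  FFF........  {a→[1, 2]; b→[0]}
  7. truncate(a, 1)  ⇒  FF.........  {a→[1]; b→[0]}
  8. unlink(a)  ⇒  F..........  {b→[0]}
  9. append(b, 3)  ⇒  FFFF.......  {b→[0, 1, 2, 3]}
  10. unlink(b)  ⇒  ...........  {}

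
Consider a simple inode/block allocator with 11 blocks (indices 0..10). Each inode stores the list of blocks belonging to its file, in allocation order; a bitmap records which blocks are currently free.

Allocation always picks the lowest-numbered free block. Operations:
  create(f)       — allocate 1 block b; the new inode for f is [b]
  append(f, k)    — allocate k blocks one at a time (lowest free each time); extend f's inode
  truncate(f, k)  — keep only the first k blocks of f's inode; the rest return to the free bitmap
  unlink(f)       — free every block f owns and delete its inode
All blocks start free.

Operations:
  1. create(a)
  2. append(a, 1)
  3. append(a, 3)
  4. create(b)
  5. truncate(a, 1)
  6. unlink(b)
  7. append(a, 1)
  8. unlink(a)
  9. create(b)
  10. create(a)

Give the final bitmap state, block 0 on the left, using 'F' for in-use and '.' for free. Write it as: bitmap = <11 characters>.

after create(a) → a:[0]  free=[F..........]
after append(a, 1) → a:[0, 1]  free=[FF.........]
after append(a, 3) → a:[0, 1, 2, 3, 4]  free=[FFFFF......]
after create(b) → a:[0, 1, 2, 3, 4], b:[5]  free=[FFFFFF.....]
after truncate(a, 1) → a:[0], b:[5]  free=[F....F.....]
after unlink(b) → a:[0]  free=[F..........]
after append(a, 1) → a:[0, 1]  free=[FF.........]
after unlink(a) →   free=[...........]
after create(b) → b:[0]  free=[F..........]
after create(a) → a:[1], b:[0]  free=[FF.........]

bitmap = FF.........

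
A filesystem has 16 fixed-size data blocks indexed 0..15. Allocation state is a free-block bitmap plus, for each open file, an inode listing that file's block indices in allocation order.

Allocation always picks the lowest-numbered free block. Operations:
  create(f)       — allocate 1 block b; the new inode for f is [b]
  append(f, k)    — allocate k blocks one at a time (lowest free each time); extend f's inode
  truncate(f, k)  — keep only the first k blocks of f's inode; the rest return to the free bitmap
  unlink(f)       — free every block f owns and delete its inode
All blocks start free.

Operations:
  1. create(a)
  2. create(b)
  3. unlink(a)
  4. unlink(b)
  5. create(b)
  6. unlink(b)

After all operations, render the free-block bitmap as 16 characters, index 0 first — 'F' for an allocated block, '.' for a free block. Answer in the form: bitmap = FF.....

bitmap = ................

create(a): bitmap=F............... | a=[0]
create(b): bitmap=FF.............. | a=[0] b=[1]
unlink(a): bitmap=.F.............. | b=[1]
unlink(b): bitmap=................ | 
create(b): bitmap=F............... | b=[0]
unlink(b): bitmap=................ | 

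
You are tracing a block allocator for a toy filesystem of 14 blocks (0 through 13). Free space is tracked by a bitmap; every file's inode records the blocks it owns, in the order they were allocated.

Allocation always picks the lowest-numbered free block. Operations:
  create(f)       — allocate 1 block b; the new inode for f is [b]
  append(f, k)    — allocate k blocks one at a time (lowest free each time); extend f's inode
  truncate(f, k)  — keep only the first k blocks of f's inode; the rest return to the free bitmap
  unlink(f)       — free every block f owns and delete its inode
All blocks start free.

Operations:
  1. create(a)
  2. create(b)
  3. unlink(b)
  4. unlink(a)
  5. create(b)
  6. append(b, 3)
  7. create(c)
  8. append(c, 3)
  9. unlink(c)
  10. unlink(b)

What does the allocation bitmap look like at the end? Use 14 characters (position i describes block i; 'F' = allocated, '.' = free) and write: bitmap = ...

bitmap = ..............

[1] create(a) — a=0 (map F.............)
[2] create(b) — a=0 b=1 (map FF............)
[3] unlink(b) — a=0 (map F.............)
[4] unlink(a) —  (map ..............)
[5] create(b) — b=0 (map F.............)
[6] append(b, 3) — b=0,1,2,3 (map FFFF..........)
[7] create(c) — b=0,1,2,3 c=4 (map FFFFF.........)
[8] append(c, 3) — b=0,1,2,3 c=4,5,6,7 (map FFFFFFFF......)
[9] unlink(c) — b=0,1,2,3 (map FFFF..........)
[10] unlink(b) —  (map ..............)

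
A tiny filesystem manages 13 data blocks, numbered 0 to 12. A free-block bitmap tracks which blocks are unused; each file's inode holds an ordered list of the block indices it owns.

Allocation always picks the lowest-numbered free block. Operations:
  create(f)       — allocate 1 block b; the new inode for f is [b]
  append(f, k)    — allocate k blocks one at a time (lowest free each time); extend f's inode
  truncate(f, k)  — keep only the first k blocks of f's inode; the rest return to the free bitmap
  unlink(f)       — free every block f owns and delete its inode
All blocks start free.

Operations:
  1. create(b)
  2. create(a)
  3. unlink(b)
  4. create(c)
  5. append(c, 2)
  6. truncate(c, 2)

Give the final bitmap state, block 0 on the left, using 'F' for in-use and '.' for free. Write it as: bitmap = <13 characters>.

create(b): bitmap=F............ | b=[0]
create(a): bitmap=FF........... | a=[1] b=[0]
unlink(b): bitmap=.F........... | a=[1]
create(c): bitmap=FF........... | a=[1] c=[0]
append(c, 2): bitmap=FFFF......... | a=[1] c=[0, 2, 3]
truncate(c, 2): bitmap=FFF.......... | a=[1] c=[0, 2]

bitmap = FFF..........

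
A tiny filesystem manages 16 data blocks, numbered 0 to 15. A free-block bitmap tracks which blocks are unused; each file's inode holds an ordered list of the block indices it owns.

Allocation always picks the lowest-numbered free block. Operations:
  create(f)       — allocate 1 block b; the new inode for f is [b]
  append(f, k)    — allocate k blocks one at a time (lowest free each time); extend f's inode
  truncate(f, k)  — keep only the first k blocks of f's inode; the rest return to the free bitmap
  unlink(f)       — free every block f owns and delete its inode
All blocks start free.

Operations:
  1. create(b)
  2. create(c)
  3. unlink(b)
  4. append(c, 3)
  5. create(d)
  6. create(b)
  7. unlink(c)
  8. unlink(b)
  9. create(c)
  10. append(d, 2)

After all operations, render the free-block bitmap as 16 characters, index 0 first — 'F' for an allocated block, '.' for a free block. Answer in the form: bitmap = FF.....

create(b): bitmap=F............... | b=[0]
create(c): bitmap=FF.............. | b=[0] c=[1]
unlink(b): bitmap=.F.............. | c=[1]
append(c, 3): bitmap=FFFF............ | c=[1, 0, 2, 3]
create(d): bitmap=FFFFF........... | c=[1, 0, 2, 3] d=[4]
create(b): bitmap=FFFFFF.......... | b=[5] c=[1, 0, 2, 3] d=[4]
unlink(c): bitmap=....FF.......... | b=[5] d=[4]
unlink(b): bitmap=....F........... | d=[4]
create(c): bitmap=F...F........... | c=[0] d=[4]
append(d, 2): bitmap=FFF.F........... | c=[0] d=[4, 1, 2]

bitmap = FFF.F...........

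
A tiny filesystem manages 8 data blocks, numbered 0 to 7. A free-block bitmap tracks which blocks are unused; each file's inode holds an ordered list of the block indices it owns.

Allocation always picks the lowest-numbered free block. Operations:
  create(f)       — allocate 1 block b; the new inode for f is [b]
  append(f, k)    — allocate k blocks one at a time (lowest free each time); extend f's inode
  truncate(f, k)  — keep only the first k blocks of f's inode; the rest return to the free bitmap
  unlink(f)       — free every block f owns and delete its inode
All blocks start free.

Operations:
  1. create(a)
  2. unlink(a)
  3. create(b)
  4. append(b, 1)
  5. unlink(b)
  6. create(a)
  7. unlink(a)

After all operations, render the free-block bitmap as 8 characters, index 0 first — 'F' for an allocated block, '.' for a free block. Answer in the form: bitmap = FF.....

bitmap = ........

  1. create(a)  ⇒  F.......  {a→[0]}
  2. unlink(a)  ⇒  ........  {}
  3. create(b)  ⇒  F.......  {b→[0]}
  4. append(b, 1)  ⇒  FF......  {b→[0, 1]}
  5. unlink(b)  ⇒  ........  {}
  6. create(a)  ⇒  F.......  {a→[0]}
  7. unlink(a)  ⇒  ........  {}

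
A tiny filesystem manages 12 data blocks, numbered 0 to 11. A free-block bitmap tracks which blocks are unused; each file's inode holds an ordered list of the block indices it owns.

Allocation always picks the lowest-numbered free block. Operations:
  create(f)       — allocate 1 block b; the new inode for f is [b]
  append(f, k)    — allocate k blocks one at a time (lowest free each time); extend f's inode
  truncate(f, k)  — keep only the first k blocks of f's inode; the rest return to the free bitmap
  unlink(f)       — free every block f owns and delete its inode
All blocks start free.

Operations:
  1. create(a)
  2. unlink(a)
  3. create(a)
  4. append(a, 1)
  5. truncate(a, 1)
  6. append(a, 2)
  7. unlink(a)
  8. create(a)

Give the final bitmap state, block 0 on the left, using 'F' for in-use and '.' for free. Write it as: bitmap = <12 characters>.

bitmap = F...........

create(a): bitmap=F........... | a=[0]
unlink(a): bitmap=............ | 
create(a): bitmap=F........... | a=[0]
append(a, 1): bitmap=FF.......... | a=[0, 1]
truncate(a, 1): bitmap=F........... | a=[0]
append(a, 2): bitmap=FFF......... | a=[0, 1, 2]
unlink(a): bitmap=............ | 
create(a): bitmap=F........... | a=[0]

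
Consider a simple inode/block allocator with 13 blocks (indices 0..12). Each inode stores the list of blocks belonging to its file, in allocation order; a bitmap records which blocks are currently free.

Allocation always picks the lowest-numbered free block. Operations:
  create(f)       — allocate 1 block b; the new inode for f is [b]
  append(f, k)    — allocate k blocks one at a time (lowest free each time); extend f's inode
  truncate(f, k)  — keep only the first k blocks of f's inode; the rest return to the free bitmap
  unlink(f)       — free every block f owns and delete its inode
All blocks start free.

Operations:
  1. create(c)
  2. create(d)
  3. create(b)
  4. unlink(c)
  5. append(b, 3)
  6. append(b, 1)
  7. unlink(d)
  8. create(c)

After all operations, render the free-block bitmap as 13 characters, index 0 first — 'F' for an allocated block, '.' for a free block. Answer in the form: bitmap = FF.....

bitmap = FFFFFF.......

create(c): bitmap=F............ | c=[0]
create(d): bitmap=FF........... | c=[0] d=[1]
create(b): bitmap=FFF.......... | b=[2] c=[0] d=[1]
unlink(c): bitmap=.FF.......... | b=[2] d=[1]
append(b, 3): bitmap=FFFFF........ | b=[2, 0, 3, 4] d=[1]
append(b, 1): bitmap=FFFFFF....... | b=[2, 0, 3, 4, 5] d=[1]
unlink(d): bitmap=F.FFFF....... | b=[2, 0, 3, 4, 5]
create(c): bitmap=FFFFFF....... | b=[2, 0, 3, 4, 5] c=[1]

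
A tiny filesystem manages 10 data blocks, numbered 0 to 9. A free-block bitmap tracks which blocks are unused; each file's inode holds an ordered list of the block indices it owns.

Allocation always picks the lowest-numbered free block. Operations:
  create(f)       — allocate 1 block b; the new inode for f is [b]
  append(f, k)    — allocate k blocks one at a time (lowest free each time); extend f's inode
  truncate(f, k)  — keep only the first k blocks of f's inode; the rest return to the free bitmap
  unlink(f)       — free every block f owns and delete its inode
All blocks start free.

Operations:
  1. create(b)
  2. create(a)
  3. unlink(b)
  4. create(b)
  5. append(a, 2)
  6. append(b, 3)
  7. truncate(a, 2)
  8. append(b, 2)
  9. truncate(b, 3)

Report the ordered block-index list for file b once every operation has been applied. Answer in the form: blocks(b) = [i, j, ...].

[1] create(b) — b=0 (map F.........)
[2] create(a) — a=1 b=0 (map FF........)
[3] unlink(b) — a=1 (map .F........)
[4] create(b) — a=1 b=0 (map FF........)
[5] append(a, 2) — a=1,2,3 b=0 (map FFFF......)
[6] append(b, 3) — a=1,2,3 b=0,4,5,6 (map FFFFFFF...)
[7] truncate(a, 2) — a=1,2 b=0,4,5,6 (map FFF.FFF...)
[8] append(b, 2) — a=1,2 b=0,4,5,6,3,7 (map FFFFFFFF..)
[9] truncate(b, 3) — a=1,2 b=0,4,5 (map FFF.FF....)

blocks(b) = [0, 4, 5]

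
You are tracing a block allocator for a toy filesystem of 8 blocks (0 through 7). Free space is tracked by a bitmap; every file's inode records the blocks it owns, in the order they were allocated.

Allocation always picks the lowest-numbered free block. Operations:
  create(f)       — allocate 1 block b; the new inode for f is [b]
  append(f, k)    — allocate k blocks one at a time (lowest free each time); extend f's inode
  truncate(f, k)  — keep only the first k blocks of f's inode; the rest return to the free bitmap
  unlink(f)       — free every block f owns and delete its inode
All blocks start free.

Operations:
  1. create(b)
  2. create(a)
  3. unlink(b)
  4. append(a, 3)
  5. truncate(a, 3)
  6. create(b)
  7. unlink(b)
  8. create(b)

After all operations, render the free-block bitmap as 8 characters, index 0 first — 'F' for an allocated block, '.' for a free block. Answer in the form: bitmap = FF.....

create(b): bitmap=F....... | b=[0]
create(a): bitmap=FF...... | a=[1] b=[0]
unlink(b): bitmap=.F...... | a=[1]
append(a, 3): bitmap=FFFF.... | a=[1, 0, 2, 3]
truncate(a, 3): bitmap=FFF..... | a=[1, 0, 2]
create(b): bitmap=FFFF.... | a=[1, 0, 2] b=[3]
unlink(b): bitmap=FFF..... | a=[1, 0, 2]
create(b): bitmap=FFFF.... | a=[1, 0, 2] b=[3]

bitmap = FFFF....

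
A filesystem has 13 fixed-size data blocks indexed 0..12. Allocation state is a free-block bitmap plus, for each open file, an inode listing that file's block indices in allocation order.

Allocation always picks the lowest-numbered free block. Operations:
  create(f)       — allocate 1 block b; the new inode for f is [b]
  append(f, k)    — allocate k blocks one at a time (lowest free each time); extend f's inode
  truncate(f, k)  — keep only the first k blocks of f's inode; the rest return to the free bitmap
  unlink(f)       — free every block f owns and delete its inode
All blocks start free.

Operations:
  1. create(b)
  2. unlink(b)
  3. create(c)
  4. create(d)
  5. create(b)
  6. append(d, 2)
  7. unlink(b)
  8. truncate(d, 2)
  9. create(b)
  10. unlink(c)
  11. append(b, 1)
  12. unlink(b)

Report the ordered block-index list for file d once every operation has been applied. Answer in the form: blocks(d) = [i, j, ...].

[1] create(b) — b=0 (map F............)
[2] unlink(b) —  (map .............)
[3] create(c) — c=0 (map F............)
[4] create(d) — c=0 d=1 (map FF...........)
[5] create(b) — b=2 c=0 d=1 (map FFF..........)
[6] append(d, 2) — b=2 c=0 d=1,3,4 (map FFFFF........)
[7] unlink(b) — c=0 d=1,3,4 (map FF.FF........)
[8] truncate(d, 2) — c=0 d=1,3 (map FF.F.........)
[9] create(b) — b=2 c=0 d=1,3 (map FFFF.........)
[10] unlink(c) — b=2 d=1,3 (map .FFF.........)
[11] append(b, 1) — b=2,0 d=1,3 (map FFFF.........)
[12] unlink(b) — d=1,3 (map .F.F.........)

blocks(d) = [1, 3]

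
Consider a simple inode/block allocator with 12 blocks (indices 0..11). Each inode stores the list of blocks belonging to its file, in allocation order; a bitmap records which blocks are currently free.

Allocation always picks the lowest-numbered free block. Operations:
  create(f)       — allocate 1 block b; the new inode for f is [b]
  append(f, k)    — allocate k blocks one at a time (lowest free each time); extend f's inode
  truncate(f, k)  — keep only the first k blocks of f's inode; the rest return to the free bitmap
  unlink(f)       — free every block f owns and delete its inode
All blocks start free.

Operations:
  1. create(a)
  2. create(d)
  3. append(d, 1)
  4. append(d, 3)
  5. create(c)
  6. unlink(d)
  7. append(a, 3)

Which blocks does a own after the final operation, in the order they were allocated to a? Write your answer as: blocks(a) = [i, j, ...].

  1. create(a)  ⇒  F...........  {a→[0]}
  2. create(d)  ⇒  FF..........  {a→[0]; d→[1]}
  3. append(d, 1)  ⇒  FFF.........  {a→[0]; d→[1, 2]}
  4. append(d, 3)  ⇒  FFFFFF......  {a→[0]; d→[1, 2, 3, 4, 5]}
  5. create(c)  ⇒  FFFFFFF.....  {a→[0]; c→[6]; d→[1, 2, 3, 4, 5]}
  6. unlink(d)  ⇒  F.....F.....  {a→[0]; c→[6]}
  7. append(a, 3)  ⇒  FFFF..F.....  {a→[0, 1, 2, 3]; c→[6]}

blocks(a) = [0, 1, 2, 3]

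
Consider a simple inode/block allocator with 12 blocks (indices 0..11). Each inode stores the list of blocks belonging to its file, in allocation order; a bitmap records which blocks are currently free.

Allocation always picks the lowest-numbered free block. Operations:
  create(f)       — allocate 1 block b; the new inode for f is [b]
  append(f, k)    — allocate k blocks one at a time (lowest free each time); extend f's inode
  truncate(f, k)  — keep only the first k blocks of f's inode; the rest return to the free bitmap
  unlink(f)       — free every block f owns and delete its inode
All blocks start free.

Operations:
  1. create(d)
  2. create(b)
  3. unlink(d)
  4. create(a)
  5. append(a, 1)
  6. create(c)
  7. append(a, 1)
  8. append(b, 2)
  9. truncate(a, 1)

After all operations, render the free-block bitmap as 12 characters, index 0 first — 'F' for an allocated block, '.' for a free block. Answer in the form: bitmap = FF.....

  1. create(d)  ⇒  F...........  {d→[0]}
  2. create(b)  ⇒  FF..........  {b→[1]; d→[0]}
  3. unlink(d)  ⇒  .F..........  {b→[1]}
  4. create(a)  ⇒  FF..........  {a→[0]; b→[1]}
  5. append(a, 1)  ⇒  FFF.........  {a→[0, 2]; b→[1]}
  6. create(c)  ⇒  FFFF........  {a→[0, 2]; b→[1]; c→[3]}
  7. append(a, 1)  ⇒  FFFFF.......  {a→[0, 2, 4]; b→[1]; c→[3]}
  8. append(b, 2)  ⇒  FFFFFFF.....  {a→[0, 2, 4]; b→[1, 5, 6]; c→[3]}
  9. truncate(a, 1)  ⇒  FF.F.FF.....  {a→[0]; b→[1, 5, 6]; c→[3]}

bitmap = FF.F.FF.....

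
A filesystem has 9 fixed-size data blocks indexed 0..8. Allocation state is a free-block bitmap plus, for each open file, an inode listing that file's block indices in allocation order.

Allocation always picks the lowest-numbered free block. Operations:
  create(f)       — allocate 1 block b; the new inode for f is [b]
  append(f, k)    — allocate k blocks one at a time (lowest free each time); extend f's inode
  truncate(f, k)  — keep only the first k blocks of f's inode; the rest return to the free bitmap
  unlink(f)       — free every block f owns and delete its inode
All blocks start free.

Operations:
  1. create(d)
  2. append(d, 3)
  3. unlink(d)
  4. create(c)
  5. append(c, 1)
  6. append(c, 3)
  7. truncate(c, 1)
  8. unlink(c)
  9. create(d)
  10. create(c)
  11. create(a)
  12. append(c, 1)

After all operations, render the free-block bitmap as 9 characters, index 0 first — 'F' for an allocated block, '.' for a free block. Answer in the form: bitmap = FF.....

bitmap = FFFF.....

after create(d) → d:[0]  free=[F........]
after append(d, 3) → d:[0, 1, 2, 3]  free=[FFFF.....]
after unlink(d) →   free=[.........]
after create(c) → c:[0]  free=[F........]
after append(c, 1) → c:[0, 1]  free=[FF.......]
after append(c, 3) → c:[0, 1, 2, 3, 4]  free=[FFFFF....]
after truncate(c, 1) → c:[0]  free=[F........]
after unlink(c) →   free=[.........]
after create(d) → d:[0]  free=[F........]
after create(c) → c:[1], d:[0]  free=[FF.......]
after create(a) → a:[2], c:[1], d:[0]  free=[FFF......]
after append(c, 1) → a:[2], c:[1, 3], d:[0]  free=[FFFF.....]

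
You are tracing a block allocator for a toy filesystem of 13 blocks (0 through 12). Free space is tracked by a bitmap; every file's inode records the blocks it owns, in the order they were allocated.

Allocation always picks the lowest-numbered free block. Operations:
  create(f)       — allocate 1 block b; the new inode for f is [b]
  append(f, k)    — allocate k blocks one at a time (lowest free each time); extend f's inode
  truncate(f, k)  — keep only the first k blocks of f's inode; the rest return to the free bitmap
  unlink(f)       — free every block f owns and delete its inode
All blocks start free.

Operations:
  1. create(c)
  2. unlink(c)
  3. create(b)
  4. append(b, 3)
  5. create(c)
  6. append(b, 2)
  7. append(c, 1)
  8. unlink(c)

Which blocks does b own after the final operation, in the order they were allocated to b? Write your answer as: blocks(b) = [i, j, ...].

blocks(b) = [0, 1, 2, 3, 5, 6]

create(c): bitmap=F............ | c=[0]
unlink(c): bitmap=............. | 
create(b): bitmap=F............ | b=[0]
append(b, 3): bitmap=FFFF......... | b=[0, 1, 2, 3]
create(c): bitmap=FFFFF........ | b=[0, 1, 2, 3] c=[4]
append(b, 2): bitmap=FFFFFFF...... | b=[0, 1, 2, 3, 5, 6] c=[4]
append(c, 1): bitmap=FFFFFFFF..... | b=[0, 1, 2, 3, 5, 6] c=[4, 7]
unlink(c): bitmap=FFFF.FF...... | b=[0, 1, 2, 3, 5, 6]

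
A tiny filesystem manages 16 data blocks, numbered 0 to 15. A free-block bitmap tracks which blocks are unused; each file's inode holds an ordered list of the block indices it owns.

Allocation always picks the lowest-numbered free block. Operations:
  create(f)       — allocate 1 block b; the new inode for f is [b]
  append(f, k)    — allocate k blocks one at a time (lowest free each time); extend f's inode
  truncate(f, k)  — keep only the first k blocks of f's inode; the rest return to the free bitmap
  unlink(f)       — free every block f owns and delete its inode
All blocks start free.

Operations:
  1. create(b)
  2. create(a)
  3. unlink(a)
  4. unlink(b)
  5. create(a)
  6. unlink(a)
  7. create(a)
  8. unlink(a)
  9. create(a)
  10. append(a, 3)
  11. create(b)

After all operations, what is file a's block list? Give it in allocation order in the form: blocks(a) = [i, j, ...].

blocks(a) = [0, 1, 2, 3]

after create(b) → b:[0]  free=[F...............]
after create(a) → a:[1], b:[0]  free=[FF..............]
after unlink(a) → b:[0]  free=[F...............]
after unlink(b) →   free=[................]
after create(a) → a:[0]  free=[F...............]
after unlink(a) →   free=[................]
after create(a) → a:[0]  free=[F...............]
after unlink(a) →   free=[................]
after create(a) → a:[0]  free=[F...............]
after append(a, 3) → a:[0, 1, 2, 3]  free=[FFFF............]
after create(b) → a:[0, 1, 2, 3], b:[4]  free=[FFFFF...........]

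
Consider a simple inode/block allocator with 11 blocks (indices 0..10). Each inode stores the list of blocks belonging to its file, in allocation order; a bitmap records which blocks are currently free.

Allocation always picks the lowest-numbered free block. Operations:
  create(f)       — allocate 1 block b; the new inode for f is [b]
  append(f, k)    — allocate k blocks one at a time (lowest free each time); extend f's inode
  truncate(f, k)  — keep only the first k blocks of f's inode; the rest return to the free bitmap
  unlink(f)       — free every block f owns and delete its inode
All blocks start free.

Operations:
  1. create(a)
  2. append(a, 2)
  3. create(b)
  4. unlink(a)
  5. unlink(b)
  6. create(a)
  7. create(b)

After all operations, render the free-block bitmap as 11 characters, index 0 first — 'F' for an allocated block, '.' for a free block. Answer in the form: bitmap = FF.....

bitmap = FF.........

[1] create(a) — a=0 (map F..........)
[2] append(a, 2) — a=0,1,2 (map FFF........)
[3] create(b) — a=0,1,2 b=3 (map FFFF.......)
[4] unlink(a) — b=3 (map ...F.......)
[5] unlink(b) —  (map ...........)
[6] create(a) — a=0 (map F..........)
[7] create(b) — a=0 b=1 (map FF.........)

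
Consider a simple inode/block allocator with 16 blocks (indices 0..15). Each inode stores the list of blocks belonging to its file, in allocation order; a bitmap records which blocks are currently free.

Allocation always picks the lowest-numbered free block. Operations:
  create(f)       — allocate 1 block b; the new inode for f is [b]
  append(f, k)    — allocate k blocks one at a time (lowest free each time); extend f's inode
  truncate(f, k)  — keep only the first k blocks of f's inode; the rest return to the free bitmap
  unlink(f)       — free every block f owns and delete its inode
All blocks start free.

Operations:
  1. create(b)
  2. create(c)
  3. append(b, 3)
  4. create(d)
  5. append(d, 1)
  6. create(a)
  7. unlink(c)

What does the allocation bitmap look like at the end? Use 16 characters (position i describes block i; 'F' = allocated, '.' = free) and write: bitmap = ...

create(b): bitmap=F............... | b=[0]
create(c): bitmap=FF.............. | b=[0] c=[1]
append(b, 3): bitmap=FFFFF........... | b=[0, 2, 3, 4] c=[1]
create(d): bitmap=FFFFFF.......... | b=[0, 2, 3, 4] c=[1] d=[5]
append(d, 1): bitmap=FFFFFFF......... | b=[0, 2, 3, 4] c=[1] d=[5, 6]
create(a): bitmap=FFFFFFFF........ | a=[7] b=[0, 2, 3, 4] c=[1] d=[5, 6]
unlink(c): bitmap=F.FFFFFF........ | a=[7] b=[0, 2, 3, 4] d=[5, 6]

bitmap = F.FFFFFF........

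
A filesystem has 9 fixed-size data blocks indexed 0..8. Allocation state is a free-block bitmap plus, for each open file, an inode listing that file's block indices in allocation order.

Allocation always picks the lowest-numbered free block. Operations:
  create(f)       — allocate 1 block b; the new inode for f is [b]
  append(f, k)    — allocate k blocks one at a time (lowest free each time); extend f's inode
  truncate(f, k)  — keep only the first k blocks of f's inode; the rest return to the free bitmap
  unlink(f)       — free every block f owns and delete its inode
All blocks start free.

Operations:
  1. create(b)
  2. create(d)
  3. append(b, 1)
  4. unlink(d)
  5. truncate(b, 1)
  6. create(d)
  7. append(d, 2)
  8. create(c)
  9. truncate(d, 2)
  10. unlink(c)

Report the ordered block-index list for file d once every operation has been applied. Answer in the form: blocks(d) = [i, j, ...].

blocks(d) = [1, 2]

[1] create(b) — b=0 (map F........)
[2] create(d) — b=0 d=1 (map FF.......)
[3] append(b, 1) — b=0,2 d=1 (map FFF......)
[4] unlink(d) — b=0,2 (map F.F......)
[5] truncate(b, 1) — b=0 (map F........)
[6] create(d) — b=0 d=1 (map FF.......)
[7] append(d, 2) — b=0 d=1,2,3 (map FFFF.....)
[8] create(c) — b=0 c=4 d=1,2,3 (map FFFFF....)
[9] truncate(d, 2) — b=0 c=4 d=1,2 (map FFF.F....)
[10] unlink(c) — b=0 d=1,2 (map FFF......)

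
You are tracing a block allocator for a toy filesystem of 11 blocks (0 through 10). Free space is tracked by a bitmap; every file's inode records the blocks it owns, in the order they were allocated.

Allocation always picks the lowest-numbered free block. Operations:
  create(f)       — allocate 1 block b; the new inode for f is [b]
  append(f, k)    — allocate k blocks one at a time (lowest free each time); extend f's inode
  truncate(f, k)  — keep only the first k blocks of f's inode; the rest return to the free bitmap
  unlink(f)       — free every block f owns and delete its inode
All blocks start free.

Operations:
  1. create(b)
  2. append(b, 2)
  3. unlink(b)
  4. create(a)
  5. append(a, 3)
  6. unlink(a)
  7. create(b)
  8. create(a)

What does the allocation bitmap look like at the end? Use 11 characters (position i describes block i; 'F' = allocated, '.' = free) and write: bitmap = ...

[1] create(b) — b=0 (map F..........)
[2] append(b, 2) — b=0,1,2 (map FFF........)
[3] unlink(b) —  (map ...........)
[4] create(a) — a=0 (map F..........)
[5] append(a, 3) — a=0,1,2,3 (map FFFF.......)
[6] unlink(a) —  (map ...........)
[7] create(b) — b=0 (map F..........)
[8] create(a) — a=1 b=0 (map FF.........)

bitmap = FF.........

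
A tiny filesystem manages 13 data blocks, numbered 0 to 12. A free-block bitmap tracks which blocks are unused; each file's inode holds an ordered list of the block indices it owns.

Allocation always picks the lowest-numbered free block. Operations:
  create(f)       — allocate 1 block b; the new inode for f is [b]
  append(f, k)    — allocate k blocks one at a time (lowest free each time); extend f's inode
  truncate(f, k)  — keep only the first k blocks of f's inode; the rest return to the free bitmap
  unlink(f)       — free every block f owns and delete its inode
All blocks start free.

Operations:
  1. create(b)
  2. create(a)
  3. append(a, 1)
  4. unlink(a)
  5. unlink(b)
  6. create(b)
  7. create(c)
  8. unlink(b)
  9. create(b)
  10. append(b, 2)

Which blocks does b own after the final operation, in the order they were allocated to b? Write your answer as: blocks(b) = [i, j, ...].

blocks(b) = [0, 2, 3]

  1. create(b)  ⇒  F............  {b→[0]}
  2. create(a)  ⇒  FF...........  {a→[1]; b→[0]}
  3. append(a, 1)  ⇒  FFF..........  {a→[1, 2]; b→[0]}
  4. unlink(a)  ⇒  F............  {b→[0]}
  5. unlink(b)  ⇒  .............  {}
  6. create(b)  ⇒  F............  {b→[0]}
  7. create(c)  ⇒  FF...........  {b→[0]; c→[1]}
  8. unlink(b)  ⇒  .F...........  {c→[1]}
  9. create(b)  ⇒  FF...........  {b→[0]; c→[1]}
  10. append(b, 2)  ⇒  FFFF.........  {b→[0, 2, 3]; c→[1]}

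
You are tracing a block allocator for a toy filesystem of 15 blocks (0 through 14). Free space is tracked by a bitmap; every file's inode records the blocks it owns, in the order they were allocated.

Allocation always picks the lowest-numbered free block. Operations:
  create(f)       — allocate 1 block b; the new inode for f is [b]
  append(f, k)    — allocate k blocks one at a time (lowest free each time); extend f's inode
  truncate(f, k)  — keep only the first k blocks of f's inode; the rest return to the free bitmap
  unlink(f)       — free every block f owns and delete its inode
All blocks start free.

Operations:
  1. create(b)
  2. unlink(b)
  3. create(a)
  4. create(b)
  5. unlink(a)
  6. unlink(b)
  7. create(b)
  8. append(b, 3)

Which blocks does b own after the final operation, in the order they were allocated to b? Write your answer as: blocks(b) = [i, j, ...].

  1. create(b)  ⇒  F..............  {b→[0]}
  2. unlink(b)  ⇒  ...............  {}
  3. create(a)  ⇒  F..............  {a→[0]}
  4. create(b)  ⇒  FF.............  {a→[0]; b→[1]}
  5. unlink(a)  ⇒  .F.............  {b→[1]}
  6. unlink(b)  ⇒  ...............  {}
  7. create(b)  ⇒  F..............  {b→[0]}
  8. append(b, 3)  ⇒  FFFF...........  {b→[0, 1, 2, 3]}

blocks(b) = [0, 1, 2, 3]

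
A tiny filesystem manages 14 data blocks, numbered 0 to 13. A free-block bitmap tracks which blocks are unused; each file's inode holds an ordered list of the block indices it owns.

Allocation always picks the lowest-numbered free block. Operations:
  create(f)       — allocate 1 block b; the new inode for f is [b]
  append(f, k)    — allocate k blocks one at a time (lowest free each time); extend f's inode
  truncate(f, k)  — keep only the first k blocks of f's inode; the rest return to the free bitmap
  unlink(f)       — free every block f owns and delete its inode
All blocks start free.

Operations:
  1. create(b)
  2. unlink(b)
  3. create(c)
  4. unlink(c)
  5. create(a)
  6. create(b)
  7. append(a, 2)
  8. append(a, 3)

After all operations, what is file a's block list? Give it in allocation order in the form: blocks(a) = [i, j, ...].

create(b): bitmap=F............. | b=[0]
unlink(b): bitmap=.............. | 
create(c): bitmap=F............. | c=[0]
unlink(c): bitmap=.............. | 
create(a): bitmap=F............. | a=[0]
create(b): bitmap=FF............ | a=[0] b=[1]
append(a, 2): bitmap=FFFF.......... | a=[0, 2, 3] b=[1]
append(a, 3): bitmap=FFFFFFF....... | a=[0, 2, 3, 4, 5, 6] b=[1]

blocks(a) = [0, 2, 3, 4, 5, 6]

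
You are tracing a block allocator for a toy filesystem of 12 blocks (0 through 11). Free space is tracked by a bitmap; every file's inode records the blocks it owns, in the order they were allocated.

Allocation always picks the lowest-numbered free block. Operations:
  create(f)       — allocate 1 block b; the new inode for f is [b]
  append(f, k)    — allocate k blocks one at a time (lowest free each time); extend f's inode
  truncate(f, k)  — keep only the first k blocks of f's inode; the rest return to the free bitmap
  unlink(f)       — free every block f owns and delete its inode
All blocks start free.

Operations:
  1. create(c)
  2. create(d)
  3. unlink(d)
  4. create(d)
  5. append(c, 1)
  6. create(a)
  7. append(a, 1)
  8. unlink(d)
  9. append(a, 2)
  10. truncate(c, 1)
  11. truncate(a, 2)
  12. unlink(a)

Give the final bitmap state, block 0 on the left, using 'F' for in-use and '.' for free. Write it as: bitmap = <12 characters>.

bitmap = F...........

after create(c) → c:[0]  free=[F...........]
after create(d) → c:[0], d:[1]  free=[FF..........]
after unlink(d) → c:[0]  free=[F...........]
after create(d) → c:[0], d:[1]  free=[FF..........]
after append(c, 1) → c:[0, 2], d:[1]  free=[FFF.........]
after create(a) → a:[3], c:[0, 2], d:[1]  free=[FFFF........]
after append(a, 1) → a:[3, 4], c:[0, 2], d:[1]  free=[FFFFF.......]
after unlink(d) → a:[3, 4], c:[0, 2]  free=[F.FFF.......]
after append(a, 2) → a:[3, 4, 1, 5], c:[0, 2]  free=[FFFFFF......]
after truncate(c, 1) → a:[3, 4, 1, 5], c:[0]  free=[FF.FFF......]
after truncate(a, 2) → a:[3, 4], c:[0]  free=[F..FF.......]
after unlink(a) → c:[0]  free=[F...........]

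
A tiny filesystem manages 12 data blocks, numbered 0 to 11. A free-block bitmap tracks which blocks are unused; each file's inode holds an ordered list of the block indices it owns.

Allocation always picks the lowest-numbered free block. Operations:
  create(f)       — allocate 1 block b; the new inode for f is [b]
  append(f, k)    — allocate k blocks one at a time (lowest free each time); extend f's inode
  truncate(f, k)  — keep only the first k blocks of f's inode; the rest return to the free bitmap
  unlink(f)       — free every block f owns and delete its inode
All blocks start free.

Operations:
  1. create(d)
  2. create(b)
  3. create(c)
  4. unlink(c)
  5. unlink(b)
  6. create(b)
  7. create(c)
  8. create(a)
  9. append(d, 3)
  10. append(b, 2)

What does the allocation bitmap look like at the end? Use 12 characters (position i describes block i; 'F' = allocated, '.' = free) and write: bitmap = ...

[1] create(d) — d=0 (map F...........)
[2] create(b) — b=1 d=0 (map FF..........)
[3] create(c) — b=1 c=2 d=0 (map FFF.........)
[4] unlink(c) — b=1 d=0 (map FF..........)
[5] unlink(b) — d=0 (map F...........)
[6] create(b) — b=1 d=0 (map FF..........)
[7] create(c) — b=1 c=2 d=0 (map FFF.........)
[8] create(a) — a=3 b=1 c=2 d=0 (map FFFF........)
[9] append(d, 3) — a=3 b=1 c=2 d=0,4,5,6 (map FFFFFFF.....)
[10] append(b, 2) — a=3 b=1,7,8 c=2 d=0,4,5,6 (map FFFFFFFFF...)

bitmap = FFFFFFFFF...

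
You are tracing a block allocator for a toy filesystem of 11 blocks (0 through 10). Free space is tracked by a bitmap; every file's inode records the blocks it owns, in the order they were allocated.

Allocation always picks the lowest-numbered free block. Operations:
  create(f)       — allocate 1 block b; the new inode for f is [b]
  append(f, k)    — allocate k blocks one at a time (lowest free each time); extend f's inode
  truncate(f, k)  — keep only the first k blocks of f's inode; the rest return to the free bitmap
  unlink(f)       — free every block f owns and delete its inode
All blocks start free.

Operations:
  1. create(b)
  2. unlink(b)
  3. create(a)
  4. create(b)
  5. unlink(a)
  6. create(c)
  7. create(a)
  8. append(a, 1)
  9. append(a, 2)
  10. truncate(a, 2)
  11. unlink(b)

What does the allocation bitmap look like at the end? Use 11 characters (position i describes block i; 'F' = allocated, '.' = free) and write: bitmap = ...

create(b): bitmap=F.......... | b=[0]
unlink(b): bitmap=........... | 
create(a): bitmap=F.......... | a=[0]
create(b): bitmap=FF......... | a=[0] b=[1]
unlink(a): bitmap=.F......... | b=[1]
create(c): bitmap=FF......... | b=[1] c=[0]
create(a): bitmap=FFF........ | a=[2] b=[1] c=[0]
append(a, 1): bitmap=FFFF....... | a=[2, 3] b=[1] c=[0]
append(a, 2): bitmap=FFFFFF..... | a=[2, 3, 4, 5] b=[1] c=[0]
truncate(a, 2): bitmap=FFFF....... | a=[2, 3] b=[1] c=[0]
unlink(b): bitmap=F.FF....... | a=[2, 3] c=[0]

bitmap = F.FF.......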